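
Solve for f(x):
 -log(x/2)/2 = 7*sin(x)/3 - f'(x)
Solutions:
 f(x) = C1 + x*log(x)/2 - x/2 - x*log(2)/2 - 7*cos(x)/3


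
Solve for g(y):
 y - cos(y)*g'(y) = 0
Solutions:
 g(y) = C1 + Integral(y/cos(y), y)


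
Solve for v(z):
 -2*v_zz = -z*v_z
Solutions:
 v(z) = C1 + C2*erfi(z/2)


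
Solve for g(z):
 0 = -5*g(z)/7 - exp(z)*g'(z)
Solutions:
 g(z) = C1*exp(5*exp(-z)/7)


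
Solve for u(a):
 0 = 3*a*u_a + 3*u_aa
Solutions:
 u(a) = C1 + C2*erf(sqrt(2)*a/2)


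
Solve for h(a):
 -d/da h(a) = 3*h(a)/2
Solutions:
 h(a) = C1*exp(-3*a/2)


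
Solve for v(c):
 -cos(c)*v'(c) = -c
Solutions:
 v(c) = C1 + Integral(c/cos(c), c)


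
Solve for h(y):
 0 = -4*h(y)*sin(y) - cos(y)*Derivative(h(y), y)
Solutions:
 h(y) = C1*cos(y)^4


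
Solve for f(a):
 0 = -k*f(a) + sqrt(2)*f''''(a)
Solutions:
 f(a) = C1*exp(-2^(7/8)*a*k^(1/4)/2) + C2*exp(2^(7/8)*a*k^(1/4)/2) + C3*exp(-2^(7/8)*I*a*k^(1/4)/2) + C4*exp(2^(7/8)*I*a*k^(1/4)/2)


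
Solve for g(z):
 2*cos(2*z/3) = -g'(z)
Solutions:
 g(z) = C1 - 3*sin(2*z/3)


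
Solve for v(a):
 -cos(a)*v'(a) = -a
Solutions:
 v(a) = C1 + Integral(a/cos(a), a)


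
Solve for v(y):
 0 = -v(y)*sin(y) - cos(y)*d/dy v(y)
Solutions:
 v(y) = C1*cos(y)


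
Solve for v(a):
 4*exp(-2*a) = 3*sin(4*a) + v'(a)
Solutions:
 v(a) = C1 + 3*cos(4*a)/4 - 2*exp(-2*a)


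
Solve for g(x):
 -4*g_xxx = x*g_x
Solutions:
 g(x) = C1 + Integral(C2*airyai(-2^(1/3)*x/2) + C3*airybi(-2^(1/3)*x/2), x)


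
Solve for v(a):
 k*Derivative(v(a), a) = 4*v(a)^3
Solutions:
 v(a) = -sqrt(2)*sqrt(-k/(C1*k + 4*a))/2
 v(a) = sqrt(2)*sqrt(-k/(C1*k + 4*a))/2


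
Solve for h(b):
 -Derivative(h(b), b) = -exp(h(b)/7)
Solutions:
 h(b) = 7*log(-1/(C1 + b)) + 7*log(7)


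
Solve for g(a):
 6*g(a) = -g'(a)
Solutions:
 g(a) = C1*exp(-6*a)


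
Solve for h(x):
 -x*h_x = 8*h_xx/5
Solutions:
 h(x) = C1 + C2*erf(sqrt(5)*x/4)


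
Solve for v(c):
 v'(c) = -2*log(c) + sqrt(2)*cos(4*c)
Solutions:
 v(c) = C1 - 2*c*log(c) + 2*c + sqrt(2)*sin(4*c)/4


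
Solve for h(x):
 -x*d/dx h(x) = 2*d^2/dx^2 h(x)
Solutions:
 h(x) = C1 + C2*erf(x/2)


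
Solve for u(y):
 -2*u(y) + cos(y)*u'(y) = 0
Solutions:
 u(y) = C1*(sin(y) + 1)/(sin(y) - 1)


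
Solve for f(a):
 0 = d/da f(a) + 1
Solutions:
 f(a) = C1 - a


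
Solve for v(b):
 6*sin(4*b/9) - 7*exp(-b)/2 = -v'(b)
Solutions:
 v(b) = C1 + 27*cos(4*b/9)/2 - 7*exp(-b)/2


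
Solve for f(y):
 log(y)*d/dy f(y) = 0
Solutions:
 f(y) = C1


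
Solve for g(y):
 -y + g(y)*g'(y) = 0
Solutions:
 g(y) = -sqrt(C1 + y^2)
 g(y) = sqrt(C1 + y^2)


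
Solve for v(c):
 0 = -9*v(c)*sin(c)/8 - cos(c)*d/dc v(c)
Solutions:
 v(c) = C1*cos(c)^(9/8)


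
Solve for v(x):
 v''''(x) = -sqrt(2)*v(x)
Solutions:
 v(x) = (C1*sin(2^(5/8)*x/2) + C2*cos(2^(5/8)*x/2))*exp(-2^(5/8)*x/2) + (C3*sin(2^(5/8)*x/2) + C4*cos(2^(5/8)*x/2))*exp(2^(5/8)*x/2)


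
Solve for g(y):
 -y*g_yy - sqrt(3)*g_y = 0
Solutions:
 g(y) = C1 + C2*y^(1 - sqrt(3))


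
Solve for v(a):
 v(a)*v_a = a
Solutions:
 v(a) = -sqrt(C1 + a^2)
 v(a) = sqrt(C1 + a^2)


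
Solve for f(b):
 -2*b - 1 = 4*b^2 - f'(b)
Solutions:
 f(b) = C1 + 4*b^3/3 + b^2 + b


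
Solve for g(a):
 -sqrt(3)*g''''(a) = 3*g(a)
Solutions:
 g(a) = (C1*sin(sqrt(2)*3^(1/8)*a/2) + C2*cos(sqrt(2)*3^(1/8)*a/2))*exp(-sqrt(2)*3^(1/8)*a/2) + (C3*sin(sqrt(2)*3^(1/8)*a/2) + C4*cos(sqrt(2)*3^(1/8)*a/2))*exp(sqrt(2)*3^(1/8)*a/2)


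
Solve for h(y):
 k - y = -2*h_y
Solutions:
 h(y) = C1 - k*y/2 + y^2/4


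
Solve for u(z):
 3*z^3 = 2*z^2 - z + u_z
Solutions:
 u(z) = C1 + 3*z^4/4 - 2*z^3/3 + z^2/2


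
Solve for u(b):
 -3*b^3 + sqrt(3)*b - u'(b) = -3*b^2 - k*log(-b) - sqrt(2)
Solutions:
 u(b) = C1 - 3*b^4/4 + b^3 + sqrt(3)*b^2/2 + b*k*log(-b) + b*(-k + sqrt(2))


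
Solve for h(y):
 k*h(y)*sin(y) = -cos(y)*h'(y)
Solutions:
 h(y) = C1*exp(k*log(cos(y)))


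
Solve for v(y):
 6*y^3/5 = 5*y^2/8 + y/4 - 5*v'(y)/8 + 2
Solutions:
 v(y) = C1 - 12*y^4/25 + y^3/3 + y^2/5 + 16*y/5


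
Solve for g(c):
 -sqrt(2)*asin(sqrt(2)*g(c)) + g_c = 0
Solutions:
 Integral(1/asin(sqrt(2)*_y), (_y, g(c))) = C1 + sqrt(2)*c


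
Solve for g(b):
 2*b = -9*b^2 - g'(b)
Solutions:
 g(b) = C1 - 3*b^3 - b^2


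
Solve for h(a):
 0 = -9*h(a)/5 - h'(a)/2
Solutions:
 h(a) = C1*exp(-18*a/5)


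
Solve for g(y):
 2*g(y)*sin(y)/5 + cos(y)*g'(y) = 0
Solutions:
 g(y) = C1*cos(y)^(2/5)


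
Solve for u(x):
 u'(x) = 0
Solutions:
 u(x) = C1


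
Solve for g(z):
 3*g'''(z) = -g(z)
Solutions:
 g(z) = C3*exp(-3^(2/3)*z/3) + (C1*sin(3^(1/6)*z/2) + C2*cos(3^(1/6)*z/2))*exp(3^(2/3)*z/6)


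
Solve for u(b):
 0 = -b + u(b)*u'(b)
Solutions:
 u(b) = -sqrt(C1 + b^2)
 u(b) = sqrt(C1 + b^2)


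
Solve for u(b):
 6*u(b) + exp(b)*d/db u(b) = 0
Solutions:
 u(b) = C1*exp(6*exp(-b))


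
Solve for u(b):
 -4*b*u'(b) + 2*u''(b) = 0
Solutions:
 u(b) = C1 + C2*erfi(b)


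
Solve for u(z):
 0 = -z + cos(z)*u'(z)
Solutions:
 u(z) = C1 + Integral(z/cos(z), z)


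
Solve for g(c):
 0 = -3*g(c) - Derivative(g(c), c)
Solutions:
 g(c) = C1*exp(-3*c)


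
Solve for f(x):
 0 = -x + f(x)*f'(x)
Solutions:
 f(x) = -sqrt(C1 + x^2)
 f(x) = sqrt(C1 + x^2)


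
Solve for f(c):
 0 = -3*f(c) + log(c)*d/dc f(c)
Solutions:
 f(c) = C1*exp(3*li(c))


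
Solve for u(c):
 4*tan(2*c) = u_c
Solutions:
 u(c) = C1 - 2*log(cos(2*c))


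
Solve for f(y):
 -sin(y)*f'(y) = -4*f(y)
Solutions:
 f(y) = C1*(cos(y)^2 - 2*cos(y) + 1)/(cos(y)^2 + 2*cos(y) + 1)


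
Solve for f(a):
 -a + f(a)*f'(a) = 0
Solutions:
 f(a) = -sqrt(C1 + a^2)
 f(a) = sqrt(C1 + a^2)


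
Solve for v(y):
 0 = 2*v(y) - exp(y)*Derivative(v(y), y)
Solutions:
 v(y) = C1*exp(-2*exp(-y))


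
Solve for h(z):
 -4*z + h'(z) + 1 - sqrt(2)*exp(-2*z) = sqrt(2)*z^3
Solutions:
 h(z) = C1 + sqrt(2)*z^4/4 + 2*z^2 - z - sqrt(2)*exp(-2*z)/2


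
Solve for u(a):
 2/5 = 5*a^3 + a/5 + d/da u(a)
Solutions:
 u(a) = C1 - 5*a^4/4 - a^2/10 + 2*a/5


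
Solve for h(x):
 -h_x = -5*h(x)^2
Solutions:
 h(x) = -1/(C1 + 5*x)


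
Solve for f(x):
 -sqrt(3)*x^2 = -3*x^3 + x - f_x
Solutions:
 f(x) = C1 - 3*x^4/4 + sqrt(3)*x^3/3 + x^2/2


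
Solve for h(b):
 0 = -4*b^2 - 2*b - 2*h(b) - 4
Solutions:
 h(b) = -2*b^2 - b - 2


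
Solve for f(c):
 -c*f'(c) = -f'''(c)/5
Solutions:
 f(c) = C1 + Integral(C2*airyai(5^(1/3)*c) + C3*airybi(5^(1/3)*c), c)


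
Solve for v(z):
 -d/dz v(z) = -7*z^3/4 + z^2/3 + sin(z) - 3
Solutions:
 v(z) = C1 + 7*z^4/16 - z^3/9 + 3*z + cos(z)


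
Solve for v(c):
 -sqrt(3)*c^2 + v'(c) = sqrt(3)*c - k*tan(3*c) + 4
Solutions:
 v(c) = C1 + sqrt(3)*c^3/3 + sqrt(3)*c^2/2 + 4*c + k*log(cos(3*c))/3


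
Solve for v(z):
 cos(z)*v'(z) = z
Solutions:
 v(z) = C1 + Integral(z/cos(z), z)


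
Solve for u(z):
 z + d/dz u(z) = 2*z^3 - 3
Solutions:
 u(z) = C1 + z^4/2 - z^2/2 - 3*z


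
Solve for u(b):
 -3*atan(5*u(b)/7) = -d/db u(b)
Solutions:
 Integral(1/atan(5*_y/7), (_y, u(b))) = C1 + 3*b


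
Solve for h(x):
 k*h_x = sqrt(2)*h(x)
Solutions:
 h(x) = C1*exp(sqrt(2)*x/k)


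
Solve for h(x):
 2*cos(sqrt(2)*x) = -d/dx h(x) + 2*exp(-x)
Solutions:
 h(x) = C1 - sqrt(2)*sin(sqrt(2)*x) - 2*exp(-x)


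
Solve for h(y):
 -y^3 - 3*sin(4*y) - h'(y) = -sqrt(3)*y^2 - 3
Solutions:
 h(y) = C1 - y^4/4 + sqrt(3)*y^3/3 + 3*y + 3*cos(4*y)/4


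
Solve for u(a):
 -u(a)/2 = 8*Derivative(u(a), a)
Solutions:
 u(a) = C1*exp(-a/16)


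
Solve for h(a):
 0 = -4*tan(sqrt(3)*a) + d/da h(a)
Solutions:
 h(a) = C1 - 4*sqrt(3)*log(cos(sqrt(3)*a))/3


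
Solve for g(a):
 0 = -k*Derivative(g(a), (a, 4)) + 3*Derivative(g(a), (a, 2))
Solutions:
 g(a) = C1 + C2*a + C3*exp(-sqrt(3)*a*sqrt(1/k)) + C4*exp(sqrt(3)*a*sqrt(1/k))


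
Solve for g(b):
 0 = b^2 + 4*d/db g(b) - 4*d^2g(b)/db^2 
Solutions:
 g(b) = C1 + C2*exp(b) - b^3/12 - b^2/4 - b/2


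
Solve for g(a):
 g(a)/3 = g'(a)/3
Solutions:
 g(a) = C1*exp(a)


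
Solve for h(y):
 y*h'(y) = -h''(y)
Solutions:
 h(y) = C1 + C2*erf(sqrt(2)*y/2)


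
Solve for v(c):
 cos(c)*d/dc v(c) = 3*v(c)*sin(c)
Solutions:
 v(c) = C1/cos(c)^3


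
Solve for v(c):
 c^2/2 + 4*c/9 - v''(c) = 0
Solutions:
 v(c) = C1 + C2*c + c^4/24 + 2*c^3/27


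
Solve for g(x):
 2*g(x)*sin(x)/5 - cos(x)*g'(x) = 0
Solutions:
 g(x) = C1/cos(x)^(2/5)


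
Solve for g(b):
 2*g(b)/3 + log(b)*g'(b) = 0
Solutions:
 g(b) = C1*exp(-2*li(b)/3)


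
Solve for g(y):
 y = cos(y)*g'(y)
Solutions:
 g(y) = C1 + Integral(y/cos(y), y)


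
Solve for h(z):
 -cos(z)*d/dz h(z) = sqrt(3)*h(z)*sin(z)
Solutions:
 h(z) = C1*cos(z)^(sqrt(3))


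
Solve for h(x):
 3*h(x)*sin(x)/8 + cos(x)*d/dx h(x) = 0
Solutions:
 h(x) = C1*cos(x)^(3/8)


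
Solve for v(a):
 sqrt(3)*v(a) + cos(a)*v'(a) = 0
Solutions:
 v(a) = C1*(sin(a) - 1)^(sqrt(3)/2)/(sin(a) + 1)^(sqrt(3)/2)


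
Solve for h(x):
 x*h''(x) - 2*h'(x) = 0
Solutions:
 h(x) = C1 + C2*x^3


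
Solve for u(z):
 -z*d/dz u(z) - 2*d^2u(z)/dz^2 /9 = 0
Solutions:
 u(z) = C1 + C2*erf(3*z/2)


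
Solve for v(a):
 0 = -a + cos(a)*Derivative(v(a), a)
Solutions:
 v(a) = C1 + Integral(a/cos(a), a)


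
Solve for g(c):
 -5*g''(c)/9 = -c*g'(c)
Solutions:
 g(c) = C1 + C2*erfi(3*sqrt(10)*c/10)


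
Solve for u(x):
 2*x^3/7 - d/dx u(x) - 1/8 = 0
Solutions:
 u(x) = C1 + x^4/14 - x/8


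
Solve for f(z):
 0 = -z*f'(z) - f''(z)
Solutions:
 f(z) = C1 + C2*erf(sqrt(2)*z/2)


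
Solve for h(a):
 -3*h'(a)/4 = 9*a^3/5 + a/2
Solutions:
 h(a) = C1 - 3*a^4/5 - a^2/3


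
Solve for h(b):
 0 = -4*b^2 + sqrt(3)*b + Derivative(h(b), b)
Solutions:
 h(b) = C1 + 4*b^3/3 - sqrt(3)*b^2/2


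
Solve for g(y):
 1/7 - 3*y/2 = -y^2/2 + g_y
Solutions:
 g(y) = C1 + y^3/6 - 3*y^2/4 + y/7


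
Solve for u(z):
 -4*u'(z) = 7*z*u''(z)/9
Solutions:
 u(z) = C1 + C2/z^(29/7)


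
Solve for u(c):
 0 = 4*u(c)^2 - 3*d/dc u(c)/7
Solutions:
 u(c) = -3/(C1 + 28*c)


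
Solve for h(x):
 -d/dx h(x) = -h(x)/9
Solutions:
 h(x) = C1*exp(x/9)


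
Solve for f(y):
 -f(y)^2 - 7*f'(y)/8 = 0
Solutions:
 f(y) = 7/(C1 + 8*y)


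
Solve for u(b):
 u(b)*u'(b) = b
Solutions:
 u(b) = -sqrt(C1 + b^2)
 u(b) = sqrt(C1 + b^2)


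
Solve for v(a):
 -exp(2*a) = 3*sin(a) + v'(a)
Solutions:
 v(a) = C1 - exp(2*a)/2 + 3*cos(a)


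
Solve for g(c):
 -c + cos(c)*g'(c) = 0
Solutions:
 g(c) = C1 + Integral(c/cos(c), c)


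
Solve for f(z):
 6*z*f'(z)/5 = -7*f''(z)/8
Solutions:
 f(z) = C1 + C2*erf(2*sqrt(210)*z/35)


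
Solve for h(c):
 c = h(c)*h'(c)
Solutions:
 h(c) = -sqrt(C1 + c^2)
 h(c) = sqrt(C1 + c^2)


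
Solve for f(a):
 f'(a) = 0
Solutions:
 f(a) = C1


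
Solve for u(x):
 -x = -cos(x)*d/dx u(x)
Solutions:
 u(x) = C1 + Integral(x/cos(x), x)


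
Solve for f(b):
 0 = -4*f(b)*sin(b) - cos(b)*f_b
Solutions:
 f(b) = C1*cos(b)^4


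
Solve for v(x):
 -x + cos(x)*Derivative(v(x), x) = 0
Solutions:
 v(x) = C1 + Integral(x/cos(x), x)


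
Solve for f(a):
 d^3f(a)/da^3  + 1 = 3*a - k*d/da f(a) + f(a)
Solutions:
 f(a) = C1*exp(a*(-2*18^(1/3)*k/(sqrt(3)*sqrt(4*k^3 + 27) + 9)^(1/3) + 12^(1/3)*(sqrt(3)*sqrt(4*k^3 + 27) + 9)^(1/3))/6) + C2*exp(a*(-4*k/((-12^(1/3) + 2^(2/3)*3^(5/6)*I)*(sqrt(3)*sqrt(4*k^3 + 27) + 9)^(1/3)) - 12^(1/3)*(sqrt(3)*sqrt(4*k^3 + 27) + 9)^(1/3)/12 + 2^(2/3)*3^(5/6)*I*(sqrt(3)*sqrt(4*k^3 + 27) + 9)^(1/3)/12)) + C3*exp(a*(4*k/((12^(1/3) + 2^(2/3)*3^(5/6)*I)*(sqrt(3)*sqrt(4*k^3 + 27) + 9)^(1/3)) - 12^(1/3)*(sqrt(3)*sqrt(4*k^3 + 27) + 9)^(1/3)/12 - 2^(2/3)*3^(5/6)*I*(sqrt(3)*sqrt(4*k^3 + 27) + 9)^(1/3)/12)) - 3*a - 3*k + 1


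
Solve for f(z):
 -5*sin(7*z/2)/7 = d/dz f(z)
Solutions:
 f(z) = C1 + 10*cos(7*z/2)/49


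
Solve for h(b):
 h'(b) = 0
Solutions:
 h(b) = C1


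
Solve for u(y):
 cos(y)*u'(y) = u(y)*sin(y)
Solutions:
 u(y) = C1/cos(y)


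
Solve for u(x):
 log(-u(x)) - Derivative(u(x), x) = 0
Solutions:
 -li(-u(x)) = C1 + x


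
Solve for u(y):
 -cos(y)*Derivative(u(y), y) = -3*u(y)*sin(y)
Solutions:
 u(y) = C1/cos(y)^3


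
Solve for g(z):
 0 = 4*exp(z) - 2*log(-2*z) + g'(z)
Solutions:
 g(z) = C1 + 2*z*log(-z) + 2*z*(-1 + log(2)) - 4*exp(z)


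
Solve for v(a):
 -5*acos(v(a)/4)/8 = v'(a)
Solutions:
 Integral(1/acos(_y/4), (_y, v(a))) = C1 - 5*a/8


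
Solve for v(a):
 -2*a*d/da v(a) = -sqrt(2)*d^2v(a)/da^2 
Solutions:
 v(a) = C1 + C2*erfi(2^(3/4)*a/2)


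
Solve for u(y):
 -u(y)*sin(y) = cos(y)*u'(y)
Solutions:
 u(y) = C1*cos(y)


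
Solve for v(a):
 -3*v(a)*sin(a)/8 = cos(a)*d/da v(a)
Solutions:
 v(a) = C1*cos(a)^(3/8)


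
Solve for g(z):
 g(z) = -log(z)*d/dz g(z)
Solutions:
 g(z) = C1*exp(-li(z))


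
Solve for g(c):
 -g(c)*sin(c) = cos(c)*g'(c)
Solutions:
 g(c) = C1*cos(c)


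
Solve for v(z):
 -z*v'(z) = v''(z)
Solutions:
 v(z) = C1 + C2*erf(sqrt(2)*z/2)


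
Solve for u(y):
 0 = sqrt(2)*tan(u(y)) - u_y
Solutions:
 u(y) = pi - asin(C1*exp(sqrt(2)*y))
 u(y) = asin(C1*exp(sqrt(2)*y))


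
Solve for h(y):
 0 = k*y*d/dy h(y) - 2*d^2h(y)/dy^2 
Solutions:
 h(y) = Piecewise((-sqrt(pi)*C1*erf(y*sqrt(-k)/2)/sqrt(-k) - C2, (k > 0) | (k < 0)), (-C1*y - C2, True))


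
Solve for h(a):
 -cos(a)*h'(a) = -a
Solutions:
 h(a) = C1 + Integral(a/cos(a), a)


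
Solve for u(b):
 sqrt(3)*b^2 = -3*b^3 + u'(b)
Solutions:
 u(b) = C1 + 3*b^4/4 + sqrt(3)*b^3/3


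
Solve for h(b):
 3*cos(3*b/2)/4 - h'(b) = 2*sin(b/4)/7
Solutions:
 h(b) = C1 + sin(3*b/2)/2 + 8*cos(b/4)/7


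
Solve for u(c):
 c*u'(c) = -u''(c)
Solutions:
 u(c) = C1 + C2*erf(sqrt(2)*c/2)


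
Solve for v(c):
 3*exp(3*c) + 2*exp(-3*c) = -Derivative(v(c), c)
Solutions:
 v(c) = C1 - exp(3*c) + 2*exp(-3*c)/3


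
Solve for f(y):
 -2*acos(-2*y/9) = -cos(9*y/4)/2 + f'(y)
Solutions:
 f(y) = C1 - 2*y*acos(-2*y/9) - sqrt(81 - 4*y^2) + 2*sin(9*y/4)/9


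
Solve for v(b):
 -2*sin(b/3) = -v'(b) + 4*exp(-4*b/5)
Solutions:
 v(b) = C1 - 6*cos(b/3) - 5*exp(-4*b/5)


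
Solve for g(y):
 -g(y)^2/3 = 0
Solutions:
 g(y) = 0


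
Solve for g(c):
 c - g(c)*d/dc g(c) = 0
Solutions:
 g(c) = -sqrt(C1 + c^2)
 g(c) = sqrt(C1 + c^2)


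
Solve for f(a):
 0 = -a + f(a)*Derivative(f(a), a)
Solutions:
 f(a) = -sqrt(C1 + a^2)
 f(a) = sqrt(C1 + a^2)


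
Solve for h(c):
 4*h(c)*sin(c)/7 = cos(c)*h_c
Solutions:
 h(c) = C1/cos(c)^(4/7)


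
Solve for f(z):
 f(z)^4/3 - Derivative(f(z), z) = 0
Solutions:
 f(z) = (-1/(C1 + z))^(1/3)
 f(z) = (-1/(C1 + z))^(1/3)*(-1 - sqrt(3)*I)/2
 f(z) = (-1/(C1 + z))^(1/3)*(-1 + sqrt(3)*I)/2


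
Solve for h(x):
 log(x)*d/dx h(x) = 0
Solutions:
 h(x) = C1


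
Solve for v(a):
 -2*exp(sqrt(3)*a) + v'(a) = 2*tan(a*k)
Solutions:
 v(a) = C1 + 2*Piecewise((-log(cos(a*k))/k, Ne(k, 0)), (0, True)) + 2*sqrt(3)*exp(sqrt(3)*a)/3


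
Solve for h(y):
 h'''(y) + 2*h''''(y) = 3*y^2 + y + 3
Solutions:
 h(y) = C1 + C2*y + C3*y^2 + C4*exp(-y/2) + y^5/20 - 11*y^4/24 + 25*y^3/6


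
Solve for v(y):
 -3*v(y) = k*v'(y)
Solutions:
 v(y) = C1*exp(-3*y/k)


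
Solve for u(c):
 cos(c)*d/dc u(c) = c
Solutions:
 u(c) = C1 + Integral(c/cos(c), c)


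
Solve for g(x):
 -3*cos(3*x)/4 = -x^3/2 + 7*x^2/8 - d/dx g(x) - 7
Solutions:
 g(x) = C1 - x^4/8 + 7*x^3/24 - 7*x + sin(3*x)/4


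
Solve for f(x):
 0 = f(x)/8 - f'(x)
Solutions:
 f(x) = C1*exp(x/8)


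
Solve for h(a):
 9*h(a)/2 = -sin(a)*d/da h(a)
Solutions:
 h(a) = C1*(cos(a) + 1)^(1/4)*(cos(a)^2 + 2*cos(a) + 1)/((cos(a) - 1)^(1/4)*(cos(a)^2 - 2*cos(a) + 1))


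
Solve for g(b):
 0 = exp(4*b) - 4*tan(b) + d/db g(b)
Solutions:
 g(b) = C1 - exp(4*b)/4 - 4*log(cos(b))


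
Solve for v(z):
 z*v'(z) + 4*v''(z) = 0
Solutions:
 v(z) = C1 + C2*erf(sqrt(2)*z/4)


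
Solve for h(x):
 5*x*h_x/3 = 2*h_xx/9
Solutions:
 h(x) = C1 + C2*erfi(sqrt(15)*x/2)


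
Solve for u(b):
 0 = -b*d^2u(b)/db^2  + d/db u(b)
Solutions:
 u(b) = C1 + C2*b^2


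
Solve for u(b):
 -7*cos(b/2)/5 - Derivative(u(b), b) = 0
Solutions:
 u(b) = C1 - 14*sin(b/2)/5


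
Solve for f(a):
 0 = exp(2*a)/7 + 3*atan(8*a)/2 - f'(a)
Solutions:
 f(a) = C1 + 3*a*atan(8*a)/2 + exp(2*a)/14 - 3*log(64*a^2 + 1)/32


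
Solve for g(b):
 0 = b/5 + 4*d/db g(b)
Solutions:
 g(b) = C1 - b^2/40


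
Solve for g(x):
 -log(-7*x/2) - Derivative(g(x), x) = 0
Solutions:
 g(x) = C1 - x*log(-x) + x*(-log(7) + log(2) + 1)


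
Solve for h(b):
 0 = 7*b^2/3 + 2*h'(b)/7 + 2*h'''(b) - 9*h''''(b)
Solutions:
 h(b) = C1 + C2*exp(b*(-7^(2/3)*(297*sqrt(57) + 2243)^(1/3) - 28*7^(1/3)/(297*sqrt(57) + 2243)^(1/3) + 28)/378)*sin(sqrt(3)*7^(1/3)*b*(-7^(1/3)*(297*sqrt(57) + 2243)^(1/3) + 28/(297*sqrt(57) + 2243)^(1/3))/378) + C3*exp(b*(-7^(2/3)*(297*sqrt(57) + 2243)^(1/3) - 28*7^(1/3)/(297*sqrt(57) + 2243)^(1/3) + 28)/378)*cos(sqrt(3)*7^(1/3)*b*(-7^(1/3)*(297*sqrt(57) + 2243)^(1/3) + 28/(297*sqrt(57) + 2243)^(1/3))/378) + C4*exp(b*(28*7^(1/3)/(297*sqrt(57) + 2243)^(1/3) + 14 + 7^(2/3)*(297*sqrt(57) + 2243)^(1/3))/189) - 49*b^3/18 + 343*b/3


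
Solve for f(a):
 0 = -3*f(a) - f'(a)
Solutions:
 f(a) = C1*exp(-3*a)


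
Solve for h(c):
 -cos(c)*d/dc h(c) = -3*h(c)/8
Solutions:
 h(c) = C1*(sin(c) + 1)^(3/16)/(sin(c) - 1)^(3/16)


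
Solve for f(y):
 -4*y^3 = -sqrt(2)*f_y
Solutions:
 f(y) = C1 + sqrt(2)*y^4/2


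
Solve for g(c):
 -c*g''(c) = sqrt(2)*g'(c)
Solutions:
 g(c) = C1 + C2*c^(1 - sqrt(2))


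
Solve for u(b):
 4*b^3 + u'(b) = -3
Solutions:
 u(b) = C1 - b^4 - 3*b


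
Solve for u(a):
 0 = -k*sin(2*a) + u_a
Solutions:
 u(a) = C1 - k*cos(2*a)/2


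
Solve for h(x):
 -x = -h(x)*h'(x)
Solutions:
 h(x) = -sqrt(C1 + x^2)
 h(x) = sqrt(C1 + x^2)


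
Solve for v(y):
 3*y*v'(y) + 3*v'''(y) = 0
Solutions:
 v(y) = C1 + Integral(C2*airyai(-y) + C3*airybi(-y), y)


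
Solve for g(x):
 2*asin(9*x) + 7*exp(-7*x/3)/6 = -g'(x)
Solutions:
 g(x) = C1 - 2*x*asin(9*x) - 2*sqrt(1 - 81*x^2)/9 + exp(-7*x/3)/2


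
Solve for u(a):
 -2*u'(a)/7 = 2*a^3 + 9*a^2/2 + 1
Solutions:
 u(a) = C1 - 7*a^4/4 - 21*a^3/4 - 7*a/2


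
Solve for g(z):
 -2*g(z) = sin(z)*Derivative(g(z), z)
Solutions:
 g(z) = C1*(cos(z) + 1)/(cos(z) - 1)


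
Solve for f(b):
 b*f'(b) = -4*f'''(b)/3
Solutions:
 f(b) = C1 + Integral(C2*airyai(-6^(1/3)*b/2) + C3*airybi(-6^(1/3)*b/2), b)


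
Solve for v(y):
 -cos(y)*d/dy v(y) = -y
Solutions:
 v(y) = C1 + Integral(y/cos(y), y)


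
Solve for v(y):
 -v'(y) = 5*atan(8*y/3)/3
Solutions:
 v(y) = C1 - 5*y*atan(8*y/3)/3 + 5*log(64*y^2 + 9)/16


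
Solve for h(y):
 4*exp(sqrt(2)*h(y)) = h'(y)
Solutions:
 h(y) = sqrt(2)*(2*log(-1/(C1 + 4*y)) - log(2))/4


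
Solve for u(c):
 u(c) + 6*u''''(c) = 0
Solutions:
 u(c) = (C1*sin(2^(1/4)*3^(3/4)*c/6) + C2*cos(2^(1/4)*3^(3/4)*c/6))*exp(-2^(1/4)*3^(3/4)*c/6) + (C3*sin(2^(1/4)*3^(3/4)*c/6) + C4*cos(2^(1/4)*3^(3/4)*c/6))*exp(2^(1/4)*3^(3/4)*c/6)


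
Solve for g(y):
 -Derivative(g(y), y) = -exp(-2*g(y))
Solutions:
 g(y) = log(-sqrt(C1 + 2*y))
 g(y) = log(C1 + 2*y)/2


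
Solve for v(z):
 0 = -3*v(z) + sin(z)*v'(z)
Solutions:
 v(z) = C1*(cos(z) - 1)^(3/2)/(cos(z) + 1)^(3/2)


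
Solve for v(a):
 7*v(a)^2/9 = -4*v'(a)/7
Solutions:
 v(a) = 36/(C1 + 49*a)


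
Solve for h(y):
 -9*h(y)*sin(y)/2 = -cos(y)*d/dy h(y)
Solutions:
 h(y) = C1/cos(y)^(9/2)


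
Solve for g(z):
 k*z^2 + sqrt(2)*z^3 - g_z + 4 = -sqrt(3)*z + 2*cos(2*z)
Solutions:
 g(z) = C1 + k*z^3/3 + sqrt(2)*z^4/4 + sqrt(3)*z^2/2 + 4*z - sin(2*z)


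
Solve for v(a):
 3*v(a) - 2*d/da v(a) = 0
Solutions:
 v(a) = C1*exp(3*a/2)


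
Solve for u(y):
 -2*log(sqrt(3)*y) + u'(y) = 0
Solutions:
 u(y) = C1 + 2*y*log(y) - 2*y + y*log(3)


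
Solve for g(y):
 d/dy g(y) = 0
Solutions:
 g(y) = C1


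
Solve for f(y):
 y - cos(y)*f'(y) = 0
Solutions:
 f(y) = C1 + Integral(y/cos(y), y)


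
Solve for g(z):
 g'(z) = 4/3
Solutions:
 g(z) = C1 + 4*z/3


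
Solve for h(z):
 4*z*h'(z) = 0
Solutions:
 h(z) = C1


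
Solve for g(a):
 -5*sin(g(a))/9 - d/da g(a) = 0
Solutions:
 5*a/9 + log(cos(g(a)) - 1)/2 - log(cos(g(a)) + 1)/2 = C1


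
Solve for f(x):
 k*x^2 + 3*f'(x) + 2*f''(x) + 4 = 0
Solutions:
 f(x) = C1 + C2*exp(-3*x/2) - k*x^3/9 + 2*k*x^2/9 - 8*k*x/27 - 4*x/3


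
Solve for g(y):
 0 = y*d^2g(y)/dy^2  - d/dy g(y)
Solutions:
 g(y) = C1 + C2*y^2


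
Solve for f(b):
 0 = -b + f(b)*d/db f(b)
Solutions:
 f(b) = -sqrt(C1 + b^2)
 f(b) = sqrt(C1 + b^2)


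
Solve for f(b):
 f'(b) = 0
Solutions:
 f(b) = C1


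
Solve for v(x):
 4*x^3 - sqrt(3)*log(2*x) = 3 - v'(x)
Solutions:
 v(x) = C1 - x^4 + sqrt(3)*x*log(x) - sqrt(3)*x + sqrt(3)*x*log(2) + 3*x


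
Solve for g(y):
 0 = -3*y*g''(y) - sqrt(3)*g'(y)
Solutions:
 g(y) = C1 + C2*y^(1 - sqrt(3)/3)


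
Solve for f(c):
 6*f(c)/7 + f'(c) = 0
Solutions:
 f(c) = C1*exp(-6*c/7)


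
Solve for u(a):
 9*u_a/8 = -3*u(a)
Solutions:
 u(a) = C1*exp(-8*a/3)


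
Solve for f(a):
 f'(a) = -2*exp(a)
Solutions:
 f(a) = C1 - 2*exp(a)


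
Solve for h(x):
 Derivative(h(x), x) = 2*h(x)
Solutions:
 h(x) = C1*exp(2*x)


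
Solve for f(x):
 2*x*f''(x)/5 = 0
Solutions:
 f(x) = C1 + C2*x


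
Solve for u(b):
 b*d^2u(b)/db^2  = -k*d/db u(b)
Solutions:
 u(b) = C1 + b^(1 - re(k))*(C2*sin(log(b)*Abs(im(k))) + C3*cos(log(b)*im(k)))


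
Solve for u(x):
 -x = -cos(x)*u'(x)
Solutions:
 u(x) = C1 + Integral(x/cos(x), x)


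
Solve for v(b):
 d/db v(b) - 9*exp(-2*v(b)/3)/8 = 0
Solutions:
 v(b) = 3*log(-sqrt(C1 + 9*b)) - 3*log(6) + 3*log(3)/2
 v(b) = 3*log(C1 + 9*b)/2 - 3*log(6) + 3*log(3)/2


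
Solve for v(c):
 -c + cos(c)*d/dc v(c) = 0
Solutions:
 v(c) = C1 + Integral(c/cos(c), c)


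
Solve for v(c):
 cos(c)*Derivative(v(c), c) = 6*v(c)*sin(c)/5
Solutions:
 v(c) = C1/cos(c)^(6/5)


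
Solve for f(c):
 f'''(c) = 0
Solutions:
 f(c) = C1 + C2*c + C3*c^2


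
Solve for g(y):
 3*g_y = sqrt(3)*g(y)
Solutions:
 g(y) = C1*exp(sqrt(3)*y/3)


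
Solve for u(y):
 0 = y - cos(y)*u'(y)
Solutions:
 u(y) = C1 + Integral(y/cos(y), y)


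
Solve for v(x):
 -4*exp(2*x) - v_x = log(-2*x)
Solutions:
 v(x) = C1 - x*log(-x) + x*(1 - log(2)) - 2*exp(2*x)


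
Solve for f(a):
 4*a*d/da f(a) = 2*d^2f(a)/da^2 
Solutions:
 f(a) = C1 + C2*erfi(a)


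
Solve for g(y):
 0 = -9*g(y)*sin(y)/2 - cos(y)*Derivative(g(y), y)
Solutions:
 g(y) = C1*cos(y)^(9/2)


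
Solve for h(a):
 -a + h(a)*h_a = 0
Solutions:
 h(a) = -sqrt(C1 + a^2)
 h(a) = sqrt(C1 + a^2)


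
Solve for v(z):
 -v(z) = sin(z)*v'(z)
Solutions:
 v(z) = C1*sqrt(cos(z) + 1)/sqrt(cos(z) - 1)


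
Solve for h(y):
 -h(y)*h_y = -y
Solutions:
 h(y) = -sqrt(C1 + y^2)
 h(y) = sqrt(C1 + y^2)


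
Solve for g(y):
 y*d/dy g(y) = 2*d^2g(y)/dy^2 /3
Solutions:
 g(y) = C1 + C2*erfi(sqrt(3)*y/2)


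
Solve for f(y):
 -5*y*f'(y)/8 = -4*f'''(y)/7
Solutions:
 f(y) = C1 + Integral(C2*airyai(70^(1/3)*y/4) + C3*airybi(70^(1/3)*y/4), y)


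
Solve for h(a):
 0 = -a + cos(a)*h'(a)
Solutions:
 h(a) = C1 + Integral(a/cos(a), a)


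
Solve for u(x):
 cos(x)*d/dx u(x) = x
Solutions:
 u(x) = C1 + Integral(x/cos(x), x)


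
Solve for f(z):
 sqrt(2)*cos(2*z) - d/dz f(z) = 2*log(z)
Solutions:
 f(z) = C1 - 2*z*log(z) + 2*z + sqrt(2)*sin(2*z)/2


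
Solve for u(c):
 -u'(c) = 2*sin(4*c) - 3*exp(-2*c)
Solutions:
 u(c) = C1 + cos(4*c)/2 - 3*exp(-2*c)/2


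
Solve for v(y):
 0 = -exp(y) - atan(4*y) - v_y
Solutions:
 v(y) = C1 - y*atan(4*y) - exp(y) + log(16*y^2 + 1)/8


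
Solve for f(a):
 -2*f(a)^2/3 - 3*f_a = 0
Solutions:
 f(a) = 9/(C1 + 2*a)


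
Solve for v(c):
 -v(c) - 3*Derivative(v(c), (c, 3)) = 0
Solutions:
 v(c) = C3*exp(-3^(2/3)*c/3) + (C1*sin(3^(1/6)*c/2) + C2*cos(3^(1/6)*c/2))*exp(3^(2/3)*c/6)


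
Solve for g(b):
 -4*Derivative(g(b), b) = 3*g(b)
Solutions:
 g(b) = C1*exp(-3*b/4)


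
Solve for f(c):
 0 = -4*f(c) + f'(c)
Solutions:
 f(c) = C1*exp(4*c)


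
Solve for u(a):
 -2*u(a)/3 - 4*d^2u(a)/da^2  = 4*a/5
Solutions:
 u(a) = C1*sin(sqrt(6)*a/6) + C2*cos(sqrt(6)*a/6) - 6*a/5


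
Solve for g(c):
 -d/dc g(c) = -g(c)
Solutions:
 g(c) = C1*exp(c)


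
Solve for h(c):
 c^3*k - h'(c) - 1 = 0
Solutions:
 h(c) = C1 + c^4*k/4 - c


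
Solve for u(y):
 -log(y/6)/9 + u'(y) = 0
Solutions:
 u(y) = C1 + y*log(y)/9 - y*log(6)/9 - y/9


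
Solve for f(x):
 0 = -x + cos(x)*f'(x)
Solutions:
 f(x) = C1 + Integral(x/cos(x), x)


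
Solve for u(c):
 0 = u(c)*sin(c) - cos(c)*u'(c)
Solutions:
 u(c) = C1/cos(c)


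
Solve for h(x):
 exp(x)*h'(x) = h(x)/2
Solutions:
 h(x) = C1*exp(-exp(-x)/2)


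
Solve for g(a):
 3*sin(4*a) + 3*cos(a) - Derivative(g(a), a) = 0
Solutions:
 g(a) = C1 + 3*sin(a) - 3*cos(4*a)/4


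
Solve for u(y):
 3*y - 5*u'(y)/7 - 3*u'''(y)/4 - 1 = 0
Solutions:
 u(y) = C1 + C2*sin(2*sqrt(105)*y/21) + C3*cos(2*sqrt(105)*y/21) + 21*y^2/10 - 7*y/5


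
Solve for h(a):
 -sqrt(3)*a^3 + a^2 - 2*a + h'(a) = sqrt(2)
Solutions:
 h(a) = C1 + sqrt(3)*a^4/4 - a^3/3 + a^2 + sqrt(2)*a


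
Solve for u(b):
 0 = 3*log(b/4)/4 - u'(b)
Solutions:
 u(b) = C1 + 3*b*log(b)/4 - 3*b*log(2)/2 - 3*b/4


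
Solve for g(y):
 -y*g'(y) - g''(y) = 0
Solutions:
 g(y) = C1 + C2*erf(sqrt(2)*y/2)


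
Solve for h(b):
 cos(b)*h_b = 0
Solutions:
 h(b) = C1


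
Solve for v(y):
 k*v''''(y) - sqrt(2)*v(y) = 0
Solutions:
 v(y) = C1*exp(-2^(1/8)*y*(1/k)^(1/4)) + C2*exp(2^(1/8)*y*(1/k)^(1/4)) + C3*exp(-2^(1/8)*I*y*(1/k)^(1/4)) + C4*exp(2^(1/8)*I*y*(1/k)^(1/4))


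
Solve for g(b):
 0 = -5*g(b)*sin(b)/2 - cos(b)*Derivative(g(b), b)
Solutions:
 g(b) = C1*cos(b)^(5/2)


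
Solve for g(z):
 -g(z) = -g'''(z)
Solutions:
 g(z) = C3*exp(z) + (C1*sin(sqrt(3)*z/2) + C2*cos(sqrt(3)*z/2))*exp(-z/2)


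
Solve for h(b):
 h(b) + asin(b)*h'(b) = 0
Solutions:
 h(b) = C1*exp(-Integral(1/asin(b), b))


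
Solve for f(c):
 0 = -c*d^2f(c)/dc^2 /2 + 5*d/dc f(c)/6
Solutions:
 f(c) = C1 + C2*c^(8/3)


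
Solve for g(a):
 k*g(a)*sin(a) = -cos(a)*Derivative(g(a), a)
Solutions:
 g(a) = C1*exp(k*log(cos(a)))


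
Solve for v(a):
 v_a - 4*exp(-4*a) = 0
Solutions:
 v(a) = C1 - exp(-4*a)


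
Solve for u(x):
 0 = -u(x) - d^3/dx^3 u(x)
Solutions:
 u(x) = C3*exp(-x) + (C1*sin(sqrt(3)*x/2) + C2*cos(sqrt(3)*x/2))*exp(x/2)


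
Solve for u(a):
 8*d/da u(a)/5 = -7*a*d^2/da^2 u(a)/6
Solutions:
 u(a) = C1 + C2/a^(13/35)


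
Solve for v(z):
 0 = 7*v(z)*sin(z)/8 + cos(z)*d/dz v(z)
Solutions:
 v(z) = C1*cos(z)^(7/8)


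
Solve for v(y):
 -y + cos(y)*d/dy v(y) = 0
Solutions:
 v(y) = C1 + Integral(y/cos(y), y)


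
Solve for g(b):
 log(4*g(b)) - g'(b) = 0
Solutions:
 -Integral(1/(log(_y) + 2*log(2)), (_y, g(b))) = C1 - b


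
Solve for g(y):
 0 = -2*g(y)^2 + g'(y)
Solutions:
 g(y) = -1/(C1 + 2*y)


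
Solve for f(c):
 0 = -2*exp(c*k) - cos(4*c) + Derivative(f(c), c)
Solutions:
 f(c) = C1 + sin(4*c)/4 + 2*exp(c*k)/k


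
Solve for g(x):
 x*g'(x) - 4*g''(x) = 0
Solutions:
 g(x) = C1 + C2*erfi(sqrt(2)*x/4)


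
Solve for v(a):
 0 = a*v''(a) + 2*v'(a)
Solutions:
 v(a) = C1 + C2/a


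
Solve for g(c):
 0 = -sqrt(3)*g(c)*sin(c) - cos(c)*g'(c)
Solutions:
 g(c) = C1*cos(c)^(sqrt(3))


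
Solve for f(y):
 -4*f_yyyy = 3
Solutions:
 f(y) = C1 + C2*y + C3*y^2 + C4*y^3 - y^4/32


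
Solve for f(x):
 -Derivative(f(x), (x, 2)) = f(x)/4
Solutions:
 f(x) = C1*sin(x/2) + C2*cos(x/2)


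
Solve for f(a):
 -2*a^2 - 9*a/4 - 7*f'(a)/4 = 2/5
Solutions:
 f(a) = C1 - 8*a^3/21 - 9*a^2/14 - 8*a/35


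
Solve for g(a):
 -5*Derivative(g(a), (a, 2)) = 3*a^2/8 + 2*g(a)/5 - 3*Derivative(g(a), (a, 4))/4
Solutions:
 g(a) = C1*exp(-sqrt(30)*a*sqrt(25 + sqrt(655))/15) + C2*exp(sqrt(30)*a*sqrt(25 + sqrt(655))/15) + C3*sin(sqrt(30)*a*sqrt(-25 + sqrt(655))/15) + C4*cos(sqrt(30)*a*sqrt(-25 + sqrt(655))/15) - 15*a^2/16 + 375/16


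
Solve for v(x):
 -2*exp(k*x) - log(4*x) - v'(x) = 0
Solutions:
 v(x) = C1 - x*log(x) + x*(1 - 2*log(2)) + Piecewise((-2*exp(k*x)/k, Ne(k, 0)), (-2*x, True))


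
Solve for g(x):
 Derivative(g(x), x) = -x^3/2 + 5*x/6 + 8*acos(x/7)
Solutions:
 g(x) = C1 - x^4/8 + 5*x^2/12 + 8*x*acos(x/7) - 8*sqrt(49 - x^2)


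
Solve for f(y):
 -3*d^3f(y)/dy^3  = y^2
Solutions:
 f(y) = C1 + C2*y + C3*y^2 - y^5/180


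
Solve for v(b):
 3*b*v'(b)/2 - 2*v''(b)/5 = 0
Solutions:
 v(b) = C1 + C2*erfi(sqrt(30)*b/4)


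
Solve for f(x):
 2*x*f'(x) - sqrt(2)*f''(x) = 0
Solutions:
 f(x) = C1 + C2*erfi(2^(3/4)*x/2)


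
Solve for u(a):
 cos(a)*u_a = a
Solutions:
 u(a) = C1 + Integral(a/cos(a), a)


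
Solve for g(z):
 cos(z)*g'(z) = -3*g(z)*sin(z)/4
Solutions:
 g(z) = C1*cos(z)^(3/4)


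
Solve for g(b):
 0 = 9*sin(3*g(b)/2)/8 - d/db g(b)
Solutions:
 -9*b/8 + log(cos(3*g(b)/2) - 1)/3 - log(cos(3*g(b)/2) + 1)/3 = C1


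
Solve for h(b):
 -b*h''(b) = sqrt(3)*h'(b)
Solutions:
 h(b) = C1 + C2*b^(1 - sqrt(3))


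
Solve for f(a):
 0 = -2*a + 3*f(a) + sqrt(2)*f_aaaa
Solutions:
 f(a) = 2*a/3 + (C1*sin(2^(3/8)*3^(1/4)*a/2) + C2*cos(2^(3/8)*3^(1/4)*a/2))*exp(-2^(3/8)*3^(1/4)*a/2) + (C3*sin(2^(3/8)*3^(1/4)*a/2) + C4*cos(2^(3/8)*3^(1/4)*a/2))*exp(2^(3/8)*3^(1/4)*a/2)


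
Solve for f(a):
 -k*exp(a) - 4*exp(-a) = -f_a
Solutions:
 f(a) = C1 + k*exp(a) - 4*exp(-a)


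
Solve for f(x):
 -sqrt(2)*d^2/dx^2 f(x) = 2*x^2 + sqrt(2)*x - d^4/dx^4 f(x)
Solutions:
 f(x) = C1 + C2*x + C3*exp(-2^(1/4)*x) + C4*exp(2^(1/4)*x) - sqrt(2)*x^4/12 - x^3/6 - x^2


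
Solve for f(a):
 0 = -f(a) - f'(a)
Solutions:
 f(a) = C1*exp(-a)


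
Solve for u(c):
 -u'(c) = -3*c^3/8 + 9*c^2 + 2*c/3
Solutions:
 u(c) = C1 + 3*c^4/32 - 3*c^3 - c^2/3


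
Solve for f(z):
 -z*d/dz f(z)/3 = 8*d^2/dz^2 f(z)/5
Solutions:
 f(z) = C1 + C2*erf(sqrt(15)*z/12)


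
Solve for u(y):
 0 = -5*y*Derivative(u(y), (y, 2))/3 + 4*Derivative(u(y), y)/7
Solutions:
 u(y) = C1 + C2*y^(47/35)


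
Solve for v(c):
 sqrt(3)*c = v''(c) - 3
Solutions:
 v(c) = C1 + C2*c + sqrt(3)*c^3/6 + 3*c^2/2


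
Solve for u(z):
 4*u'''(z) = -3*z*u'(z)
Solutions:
 u(z) = C1 + Integral(C2*airyai(-6^(1/3)*z/2) + C3*airybi(-6^(1/3)*z/2), z)


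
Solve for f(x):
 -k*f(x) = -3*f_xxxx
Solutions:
 f(x) = C1*exp(-3^(3/4)*k^(1/4)*x/3) + C2*exp(3^(3/4)*k^(1/4)*x/3) + C3*exp(-3^(3/4)*I*k^(1/4)*x/3) + C4*exp(3^(3/4)*I*k^(1/4)*x/3)


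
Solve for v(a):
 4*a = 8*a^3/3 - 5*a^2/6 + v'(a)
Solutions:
 v(a) = C1 - 2*a^4/3 + 5*a^3/18 + 2*a^2


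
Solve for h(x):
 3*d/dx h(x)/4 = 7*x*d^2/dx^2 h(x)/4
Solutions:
 h(x) = C1 + C2*x^(10/7)


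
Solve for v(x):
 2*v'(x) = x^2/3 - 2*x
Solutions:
 v(x) = C1 + x^3/18 - x^2/2


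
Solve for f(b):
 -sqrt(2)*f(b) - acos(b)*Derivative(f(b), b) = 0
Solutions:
 f(b) = C1*exp(-sqrt(2)*Integral(1/acos(b), b))


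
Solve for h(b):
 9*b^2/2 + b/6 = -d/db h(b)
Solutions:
 h(b) = C1 - 3*b^3/2 - b^2/12


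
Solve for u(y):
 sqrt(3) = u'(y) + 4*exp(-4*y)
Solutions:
 u(y) = C1 + sqrt(3)*y + exp(-4*y)


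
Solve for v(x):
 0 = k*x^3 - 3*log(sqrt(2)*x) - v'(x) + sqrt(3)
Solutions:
 v(x) = C1 + k*x^4/4 - 3*x*log(x) - 3*x*log(2)/2 + sqrt(3)*x + 3*x


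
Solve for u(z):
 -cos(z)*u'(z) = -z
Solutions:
 u(z) = C1 + Integral(z/cos(z), z)


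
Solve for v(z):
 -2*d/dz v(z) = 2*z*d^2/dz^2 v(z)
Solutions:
 v(z) = C1 + C2*log(z)


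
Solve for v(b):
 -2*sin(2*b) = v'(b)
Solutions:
 v(b) = C1 + cos(2*b)


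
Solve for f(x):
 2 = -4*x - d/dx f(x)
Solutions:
 f(x) = C1 - 2*x^2 - 2*x


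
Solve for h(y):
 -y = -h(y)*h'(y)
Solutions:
 h(y) = -sqrt(C1 + y^2)
 h(y) = sqrt(C1 + y^2)


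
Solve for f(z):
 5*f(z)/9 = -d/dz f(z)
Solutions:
 f(z) = C1*exp(-5*z/9)


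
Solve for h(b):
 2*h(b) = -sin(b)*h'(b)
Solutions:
 h(b) = C1*(cos(b) + 1)/(cos(b) - 1)


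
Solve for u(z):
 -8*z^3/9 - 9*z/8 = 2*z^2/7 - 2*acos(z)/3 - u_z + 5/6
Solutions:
 u(z) = C1 + 2*z^4/9 + 2*z^3/21 + 9*z^2/16 - 2*z*acos(z)/3 + 5*z/6 + 2*sqrt(1 - z^2)/3


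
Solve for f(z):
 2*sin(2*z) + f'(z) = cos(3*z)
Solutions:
 f(z) = C1 + sin(3*z)/3 + cos(2*z)


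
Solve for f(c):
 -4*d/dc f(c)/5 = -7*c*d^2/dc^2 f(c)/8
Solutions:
 f(c) = C1 + C2*c^(67/35)


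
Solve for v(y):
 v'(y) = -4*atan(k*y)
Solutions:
 v(y) = C1 - 4*Piecewise((y*atan(k*y) - log(k^2*y^2 + 1)/(2*k), Ne(k, 0)), (0, True))


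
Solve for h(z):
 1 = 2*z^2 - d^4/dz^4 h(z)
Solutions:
 h(z) = C1 + C2*z + C3*z^2 + C4*z^3 + z^6/180 - z^4/24


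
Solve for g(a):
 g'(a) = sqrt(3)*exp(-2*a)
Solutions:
 g(a) = C1 - sqrt(3)*exp(-2*a)/2


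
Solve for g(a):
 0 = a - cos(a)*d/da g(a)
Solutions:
 g(a) = C1 + Integral(a/cos(a), a)


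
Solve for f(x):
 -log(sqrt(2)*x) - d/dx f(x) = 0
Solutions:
 f(x) = C1 - x*log(x) - x*log(2)/2 + x


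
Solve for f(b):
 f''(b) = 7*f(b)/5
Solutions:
 f(b) = C1*exp(-sqrt(35)*b/5) + C2*exp(sqrt(35)*b/5)


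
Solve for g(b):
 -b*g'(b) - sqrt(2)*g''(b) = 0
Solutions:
 g(b) = C1 + C2*erf(2^(1/4)*b/2)


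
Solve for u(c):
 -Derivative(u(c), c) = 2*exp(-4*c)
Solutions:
 u(c) = C1 + exp(-4*c)/2


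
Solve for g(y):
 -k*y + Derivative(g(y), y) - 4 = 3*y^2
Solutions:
 g(y) = C1 + k*y^2/2 + y^3 + 4*y


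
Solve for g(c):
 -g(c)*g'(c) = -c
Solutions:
 g(c) = -sqrt(C1 + c^2)
 g(c) = sqrt(C1 + c^2)


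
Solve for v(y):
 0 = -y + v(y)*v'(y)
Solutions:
 v(y) = -sqrt(C1 + y^2)
 v(y) = sqrt(C1 + y^2)


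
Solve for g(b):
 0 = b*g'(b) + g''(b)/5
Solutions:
 g(b) = C1 + C2*erf(sqrt(10)*b/2)


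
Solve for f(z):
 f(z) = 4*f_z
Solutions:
 f(z) = C1*exp(z/4)


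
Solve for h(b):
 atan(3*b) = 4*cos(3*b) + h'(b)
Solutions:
 h(b) = C1 + b*atan(3*b) - log(9*b^2 + 1)/6 - 4*sin(3*b)/3


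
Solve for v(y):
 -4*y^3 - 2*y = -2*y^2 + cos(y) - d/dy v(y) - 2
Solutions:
 v(y) = C1 + y^4 - 2*y^3/3 + y^2 - 2*y + sin(y)


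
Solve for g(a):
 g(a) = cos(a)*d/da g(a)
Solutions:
 g(a) = C1*sqrt(sin(a) + 1)/sqrt(sin(a) - 1)


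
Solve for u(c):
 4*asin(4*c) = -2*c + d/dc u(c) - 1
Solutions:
 u(c) = C1 + c^2 + 4*c*asin(4*c) + c + sqrt(1 - 16*c^2)


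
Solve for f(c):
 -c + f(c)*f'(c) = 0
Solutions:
 f(c) = -sqrt(C1 + c^2)
 f(c) = sqrt(C1 + c^2)


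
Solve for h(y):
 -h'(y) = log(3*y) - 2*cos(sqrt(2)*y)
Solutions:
 h(y) = C1 - y*log(y) - y*log(3) + y + sqrt(2)*sin(sqrt(2)*y)


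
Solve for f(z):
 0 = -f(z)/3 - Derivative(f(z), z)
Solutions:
 f(z) = C1*exp(-z/3)


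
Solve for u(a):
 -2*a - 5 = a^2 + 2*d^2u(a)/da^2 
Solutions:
 u(a) = C1 + C2*a - a^4/24 - a^3/6 - 5*a^2/4


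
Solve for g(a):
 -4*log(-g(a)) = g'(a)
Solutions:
 -li(-g(a)) = C1 - 4*a


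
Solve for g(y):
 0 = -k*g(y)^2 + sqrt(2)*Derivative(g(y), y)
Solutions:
 g(y) = -2/(C1 + sqrt(2)*k*y)


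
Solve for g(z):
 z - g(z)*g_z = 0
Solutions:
 g(z) = -sqrt(C1 + z^2)
 g(z) = sqrt(C1 + z^2)


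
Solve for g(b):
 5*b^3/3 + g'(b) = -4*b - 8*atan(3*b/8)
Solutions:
 g(b) = C1 - 5*b^4/12 - 2*b^2 - 8*b*atan(3*b/8) + 32*log(9*b^2 + 64)/3


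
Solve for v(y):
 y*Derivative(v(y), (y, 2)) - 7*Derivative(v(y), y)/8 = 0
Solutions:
 v(y) = C1 + C2*y^(15/8)


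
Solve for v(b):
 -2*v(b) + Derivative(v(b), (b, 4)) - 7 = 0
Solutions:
 v(b) = C1*exp(-2^(1/4)*b) + C2*exp(2^(1/4)*b) + C3*sin(2^(1/4)*b) + C4*cos(2^(1/4)*b) - 7/2


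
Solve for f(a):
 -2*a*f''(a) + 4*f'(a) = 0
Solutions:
 f(a) = C1 + C2*a^3


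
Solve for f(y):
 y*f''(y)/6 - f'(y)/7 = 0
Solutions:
 f(y) = C1 + C2*y^(13/7)


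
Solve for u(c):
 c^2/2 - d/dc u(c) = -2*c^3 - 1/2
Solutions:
 u(c) = C1 + c^4/2 + c^3/6 + c/2


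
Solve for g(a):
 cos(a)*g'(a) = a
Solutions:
 g(a) = C1 + Integral(a/cos(a), a)


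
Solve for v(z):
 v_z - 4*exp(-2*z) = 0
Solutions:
 v(z) = C1 - 2*exp(-2*z)


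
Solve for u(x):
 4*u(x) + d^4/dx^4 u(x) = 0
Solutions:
 u(x) = (C1*sin(x) + C2*cos(x))*exp(-x) + (C3*sin(x) + C4*cos(x))*exp(x)


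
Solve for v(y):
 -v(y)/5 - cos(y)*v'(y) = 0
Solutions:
 v(y) = C1*(sin(y) - 1)^(1/10)/(sin(y) + 1)^(1/10)


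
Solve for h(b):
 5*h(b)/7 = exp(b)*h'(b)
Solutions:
 h(b) = C1*exp(-5*exp(-b)/7)


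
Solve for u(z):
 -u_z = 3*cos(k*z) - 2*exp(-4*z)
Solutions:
 u(z) = C1 - exp(-4*z)/2 - 3*sin(k*z)/k


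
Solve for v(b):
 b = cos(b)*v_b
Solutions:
 v(b) = C1 + Integral(b/cos(b), b)


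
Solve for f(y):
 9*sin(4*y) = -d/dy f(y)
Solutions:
 f(y) = C1 + 9*cos(4*y)/4


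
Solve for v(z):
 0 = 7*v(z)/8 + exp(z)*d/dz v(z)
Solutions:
 v(z) = C1*exp(7*exp(-z)/8)


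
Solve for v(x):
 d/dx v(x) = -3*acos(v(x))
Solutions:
 Integral(1/acos(_y), (_y, v(x))) = C1 - 3*x


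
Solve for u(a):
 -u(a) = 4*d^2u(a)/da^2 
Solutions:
 u(a) = C1*sin(a/2) + C2*cos(a/2)


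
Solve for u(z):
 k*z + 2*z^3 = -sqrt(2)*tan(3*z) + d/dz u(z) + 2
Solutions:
 u(z) = C1 + k*z^2/2 + z^4/2 - 2*z - sqrt(2)*log(cos(3*z))/3


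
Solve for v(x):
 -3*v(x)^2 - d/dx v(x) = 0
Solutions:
 v(x) = 1/(C1 + 3*x)


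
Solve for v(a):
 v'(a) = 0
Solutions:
 v(a) = C1


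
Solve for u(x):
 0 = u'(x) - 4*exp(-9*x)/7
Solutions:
 u(x) = C1 - 4*exp(-9*x)/63


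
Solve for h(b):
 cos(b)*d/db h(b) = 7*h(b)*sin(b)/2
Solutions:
 h(b) = C1/cos(b)^(7/2)


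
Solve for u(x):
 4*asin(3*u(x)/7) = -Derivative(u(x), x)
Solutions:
 Integral(1/asin(3*_y/7), (_y, u(x))) = C1 - 4*x


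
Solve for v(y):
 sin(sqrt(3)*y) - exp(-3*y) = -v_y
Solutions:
 v(y) = C1 + sqrt(3)*cos(sqrt(3)*y)/3 - exp(-3*y)/3


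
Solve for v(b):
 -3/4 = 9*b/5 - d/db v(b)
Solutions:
 v(b) = C1 + 9*b^2/10 + 3*b/4


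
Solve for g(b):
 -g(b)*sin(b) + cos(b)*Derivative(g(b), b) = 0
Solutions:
 g(b) = C1/cos(b)


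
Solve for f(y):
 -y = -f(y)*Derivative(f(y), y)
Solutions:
 f(y) = -sqrt(C1 + y^2)
 f(y) = sqrt(C1 + y^2)


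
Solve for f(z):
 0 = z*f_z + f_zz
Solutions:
 f(z) = C1 + C2*erf(sqrt(2)*z/2)


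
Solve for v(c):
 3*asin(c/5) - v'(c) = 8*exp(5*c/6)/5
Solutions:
 v(c) = C1 + 3*c*asin(c/5) + 3*sqrt(25 - c^2) - 48*exp(5*c/6)/25


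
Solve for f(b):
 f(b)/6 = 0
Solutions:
 f(b) = 0


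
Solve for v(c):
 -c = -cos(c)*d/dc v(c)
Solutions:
 v(c) = C1 + Integral(c/cos(c), c)


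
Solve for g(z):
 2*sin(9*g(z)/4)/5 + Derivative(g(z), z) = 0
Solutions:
 2*z/5 + 2*log(cos(9*g(z)/4) - 1)/9 - 2*log(cos(9*g(z)/4) + 1)/9 = C1


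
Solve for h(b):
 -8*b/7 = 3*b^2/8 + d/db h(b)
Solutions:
 h(b) = C1 - b^3/8 - 4*b^2/7


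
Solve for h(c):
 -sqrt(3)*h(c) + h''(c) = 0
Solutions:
 h(c) = C1*exp(-3^(1/4)*c) + C2*exp(3^(1/4)*c)


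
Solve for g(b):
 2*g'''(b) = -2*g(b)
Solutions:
 g(b) = C3*exp(-b) + (C1*sin(sqrt(3)*b/2) + C2*cos(sqrt(3)*b/2))*exp(b/2)


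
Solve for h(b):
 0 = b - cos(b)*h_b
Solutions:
 h(b) = C1 + Integral(b/cos(b), b)
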